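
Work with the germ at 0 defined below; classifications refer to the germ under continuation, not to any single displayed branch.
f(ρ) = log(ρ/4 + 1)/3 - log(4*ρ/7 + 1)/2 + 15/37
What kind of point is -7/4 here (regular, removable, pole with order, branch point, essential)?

The point is a logarithmic branch point.

The term (-1/2)*log(1 - ρ/(-7/4)) has argument 1 - -7/4/(-7/4) = 0 at -7/4: a logarithmic (infinitely-sheeted) branch point; the remaining terms are analytic or single-valued there.


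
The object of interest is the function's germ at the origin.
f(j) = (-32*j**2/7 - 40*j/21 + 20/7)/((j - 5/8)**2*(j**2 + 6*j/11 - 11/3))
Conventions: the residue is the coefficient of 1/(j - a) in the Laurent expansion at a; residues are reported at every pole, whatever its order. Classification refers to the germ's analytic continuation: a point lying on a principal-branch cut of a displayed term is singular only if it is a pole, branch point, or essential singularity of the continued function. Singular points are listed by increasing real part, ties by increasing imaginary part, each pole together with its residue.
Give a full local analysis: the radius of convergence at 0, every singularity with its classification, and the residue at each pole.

Radius of convergence at 0: 5/8.
At -3/11 - (1/33)*sqrt(4074): a pole of order 1; residue -352464640/268993207 + (5151926208/182646387553)*sqrt(4074).
At 5/8: a pole of order 2; residue 704929280/268993207.
At -3/11 + (1/33)*sqrt(4074): a pole of order 1; residue -352464640/268993207 - (5151926208/182646387553)*sqrt(4074).

Denominator factor (j**2 + 6*j/11 - 11/3): discriminant 5432/363, real irrational roots -3/11 + (1/33)*sqrt(4074) and -3/11 - (1/33)*sqrt(4074); poles of order 1, moduli -3/11 + (1/33)*sqrt(4074) and 3/11 + (1/33)*sqrt(4074).
Denominator factor (j - 5/8)^2: pole of order 2 at 5/8, modulus 5/8.
The radius of convergence is the smallest modulus among the singular points: 5/8.
The factor j**2 + 6*j/11 - 11/3 splits as (j - a)(j - a') with a = -3/11 - (1/33)*sqrt(4074), a' = -3/11 + (1/33)*sqrt(4074). At the order-1 pole a set g(j) = (j - a)*f(j) = [(-32*j**2/7 - 40*j/21 + 20/7)/(j - 5/8)**2] / (j - a').
Simple pole: residue = g(a) at a = -3/11 - (1/33)*sqrt(4074), which is -352464640/268993207 + (5151926208/182646387553)*sqrt(4074).
At the order-2 pole 5/8 set g(j) = (j - (5/8))^2*f(j) = (-32*j**2/7 - 40*j/21 + 20/7)/(j**2 + 6*j/11 - 11/3).
Order-2 pole: residue = g'(a); g'(5/8) = 704929280/268993207, so the residue is 704929280/268993207.
The factor j**2 + 6*j/11 - 11/3 splits as (j - a)(j - a') with a = -3/11 + (1/33)*sqrt(4074), a' = -3/11 - (1/33)*sqrt(4074). At the order-1 pole a set g(j) = (j - a)*f(j) = [(-32*j**2/7 - 40*j/21 + 20/7)/(j - 5/8)**2] / (j - a').
Simple pole: residue = g(a) at a = -3/11 + (1/33)*sqrt(4074), which is -352464640/268993207 - (5151926208/182646387553)*sqrt(4074).
List the singular points by increasing real part (a conjugate pair: the negative imaginary part first).


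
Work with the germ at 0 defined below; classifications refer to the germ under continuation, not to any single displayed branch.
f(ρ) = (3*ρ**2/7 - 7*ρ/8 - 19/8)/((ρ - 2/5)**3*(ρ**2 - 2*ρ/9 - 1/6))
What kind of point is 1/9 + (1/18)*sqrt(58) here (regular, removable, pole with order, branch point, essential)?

The point is a pole of order 1.

The denominator factor ρ**2 - 2*ρ/9 - 1/6 vanishes at 1/9 + (1/18)*sqrt(58) and appears to the power 1; the numerator there equals -1807/756 - (131/3024)*sqrt(58), nonzero, and no other factor vanishes.
Hence a pole whose order is the multiplicity, 1.


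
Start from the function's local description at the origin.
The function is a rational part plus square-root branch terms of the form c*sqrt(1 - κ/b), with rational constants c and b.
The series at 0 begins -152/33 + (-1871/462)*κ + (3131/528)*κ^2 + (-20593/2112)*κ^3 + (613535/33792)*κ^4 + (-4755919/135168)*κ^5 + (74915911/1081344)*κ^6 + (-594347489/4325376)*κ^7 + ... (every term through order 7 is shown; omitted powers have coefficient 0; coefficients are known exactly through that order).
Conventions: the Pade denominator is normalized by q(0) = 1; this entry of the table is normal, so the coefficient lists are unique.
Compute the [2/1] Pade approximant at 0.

The Pade approximant has numerator coefficients [-152/33, -1528507/131502, -255663/350672]; denominator coefficients [1, 20593/12524].

Taylor coefficients needed (read off): a_0 = -152/33, a_1 = -1871/462, a_2 = 3131/528, a_3 = -20593/2112.
Write the denominator as Q(κ) = 1 + q1*κ. Requiring Q*f - P = O(κ^4) with deg P <= 2 kills the coefficients of κ^3..κ^3 in Q*f:
  κ^3: a_3 + q1*a_2 = 0, i.e. -20593/2112 + (3131/528)*q1 = 0.
Solving this linear system: q1 = 20593/12524.
The numerator is Q*f truncated at degree 2: P0 = a_0 = -152/33; P1 = a_1 + q1*a_0 = -1528507/131502; P2 = a_2 + q1*a_1 = -255663/350672.


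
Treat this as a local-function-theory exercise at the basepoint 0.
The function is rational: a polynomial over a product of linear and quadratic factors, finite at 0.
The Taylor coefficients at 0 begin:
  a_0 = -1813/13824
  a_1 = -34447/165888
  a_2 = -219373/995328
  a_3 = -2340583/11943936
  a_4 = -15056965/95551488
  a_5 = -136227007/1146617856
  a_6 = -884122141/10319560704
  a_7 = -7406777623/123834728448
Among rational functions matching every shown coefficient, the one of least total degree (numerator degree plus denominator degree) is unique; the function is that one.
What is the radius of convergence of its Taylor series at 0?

No rational of total degree below 3 reproduces all 8 coefficients; solving the [0/3] Pade equations on them gives f(γ) = 37/(40*(γ - 12/5)*(γ - 12/7)**2), whose expansion matches every shown term.
Denominator factor (γ - 12/7)^2: pole of order 2 at 12/7, modulus 12/7.
Denominator factor (γ - 12/5): pole of order 1 at 12/5, modulus 12/5.
The radius of convergence is the smallest modulus among the singular points: 12/7.

The radius of convergence is 12/7.


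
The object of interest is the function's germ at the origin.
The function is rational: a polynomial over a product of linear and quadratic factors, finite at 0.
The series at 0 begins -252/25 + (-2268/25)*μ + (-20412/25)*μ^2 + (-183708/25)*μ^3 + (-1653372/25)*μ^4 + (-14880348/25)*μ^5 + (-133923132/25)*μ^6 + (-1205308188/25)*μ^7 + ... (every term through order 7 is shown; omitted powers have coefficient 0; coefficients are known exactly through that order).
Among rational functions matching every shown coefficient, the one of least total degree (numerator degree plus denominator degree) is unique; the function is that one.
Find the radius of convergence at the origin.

The radius of convergence is 1/9.

No rational of total degree below 1 reproduces all 8 coefficients; solving the [0/1] Pade equations on them gives f(μ) = 28/(25*(μ - 1/9)), whose expansion matches every shown term.
Denominator factor (μ - 1/9): pole of order 1 at 1/9, modulus 1/9.
The radius of convergence is the smallest modulus among the singular points: 1/9.


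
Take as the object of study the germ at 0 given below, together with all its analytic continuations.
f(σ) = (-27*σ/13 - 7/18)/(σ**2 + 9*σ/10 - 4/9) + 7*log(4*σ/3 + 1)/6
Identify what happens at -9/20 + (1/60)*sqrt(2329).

The denominator factor σ**2 + 9*σ/10 - 4/9 vanishes at -9/20 + (1/60)*sqrt(2329) and appears to the power 1; the numerator there equals 1277/2340 - (9/260)*sqrt(2329), nonzero, and no other factor vanishes.
The branch terms are analytic at this point.
Hence a pole whose order is the multiplicity, 1.

The point is a pole of order 1.


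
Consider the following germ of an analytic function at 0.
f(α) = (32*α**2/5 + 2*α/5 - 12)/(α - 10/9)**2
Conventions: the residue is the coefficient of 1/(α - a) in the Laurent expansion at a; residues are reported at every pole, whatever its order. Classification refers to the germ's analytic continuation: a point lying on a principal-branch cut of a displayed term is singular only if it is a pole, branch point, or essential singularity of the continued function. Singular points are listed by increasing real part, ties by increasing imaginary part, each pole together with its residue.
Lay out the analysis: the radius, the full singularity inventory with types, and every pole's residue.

Denominator factor (α - 10/9)^2: pole of order 2 at 10/9, modulus 10/9.
The radius of convergence is the smallest modulus among the singular points: 10/9.
At the order-2 pole 10/9 set g(α) = (α - (10/9))^2*f(α) = 32*α**2/5 + 2*α/5 - 12.
Order-2 pole: residue = g'(a); g'(10/9) = 658/45, so the residue is 658/45.

Radius of convergence at 0: 10/9.
At 10/9: a pole of order 2; residue 658/45.


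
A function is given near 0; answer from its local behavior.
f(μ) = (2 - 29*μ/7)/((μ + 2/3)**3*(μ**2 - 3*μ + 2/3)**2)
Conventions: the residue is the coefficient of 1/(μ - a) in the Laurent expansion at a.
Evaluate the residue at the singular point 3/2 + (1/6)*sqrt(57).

The residue is -1457271/2151296 + (74372499/776617856)*sqrt(57).

The factor μ**2 - 3*μ + 2/3 splits as (μ - a)(μ - a') with a = 3/2 + (1/6)*sqrt(57), a' = 3/2 - (1/6)*sqrt(57). At the order-2 pole a set g(μ) = (μ - a)^2*f(μ) = [(2 - 29*μ/7)/(μ + 2/3)**3] / (μ - a')^2.
Order-2 pole: residue = g'(a); g'(3/2 + (1/6)*sqrt(57)) = -1457271/2151296 + (74372499/776617856)*sqrt(57), so the residue is -1457271/2151296 + (74372499/776617856)*sqrt(57).


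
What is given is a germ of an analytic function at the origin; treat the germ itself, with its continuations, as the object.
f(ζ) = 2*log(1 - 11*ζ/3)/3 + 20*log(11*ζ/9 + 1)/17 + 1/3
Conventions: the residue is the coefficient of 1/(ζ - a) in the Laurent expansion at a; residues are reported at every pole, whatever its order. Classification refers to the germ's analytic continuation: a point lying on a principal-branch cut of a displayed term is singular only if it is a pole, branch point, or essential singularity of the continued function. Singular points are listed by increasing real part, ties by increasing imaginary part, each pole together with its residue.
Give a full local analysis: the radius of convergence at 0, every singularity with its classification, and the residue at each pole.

Radius of convergence at 0: 3/11.
At -9/11: a logarithmic branch point.
At 3/11: a logarithmic branch point.

Branch term (20/17)*log(1 - ζ/(-9/11)): its argument vanishes at ζ = -9/11, a logarithmic branch point, modulus 9/11.
Branch term (2/3)*log(1 - ζ/(3/11)): its argument vanishes at ζ = 3/11, a logarithmic branch point, modulus 3/11.
The radius of convergence is the smallest modulus among the singular points: 3/11.
List the singular points by increasing real part (a conjugate pair: the negative imaginary part first).


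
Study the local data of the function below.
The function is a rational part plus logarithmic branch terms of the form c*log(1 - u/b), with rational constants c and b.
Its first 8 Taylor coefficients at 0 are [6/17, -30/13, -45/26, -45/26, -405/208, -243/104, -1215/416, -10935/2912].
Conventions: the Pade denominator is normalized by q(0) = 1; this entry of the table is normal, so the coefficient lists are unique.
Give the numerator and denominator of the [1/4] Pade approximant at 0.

Taylor coefficients needed (read off): a_0 = 6/17, a_1 = -30/13, a_2 = -45/26, a_3 = -45/26, a_4 = -405/208, a_5 = -243/104.
Write the denominator as Q(u) = 1 + q1*u + q2*u^2 + q3*u^3 + q4*u^4. Requiring Q*f - P = O(u^6) with deg P <= 1 kills the coefficients of u^2..u^5 in Q*f:
  u^2: a_2 + q1*a_1 + q2*a_0 = 0, i.e. -45/26 + (-30/13)*q1 + (6/17)*q2 = 0.
  u^3: a_3 + q1*a_2 + q2*a_1 + q3*a_0 = 0, i.e. -45/26 + (-45/26)*q1 + (-30/13)*q2 + (6/17)*q3 = 0.
  u^4: a_4 + q1*a_3 + q2*a_2 + q3*a_1 + q4*a_0 = 0, i.e. -405/208 + (-45/26)*q1 + (-45/26)*q2 + (-30/13)*q3 + (6/17)*q4 = 0.
  u^5: a_5 + q1*a_4 + q2*a_3 + q3*a_2 + q4*a_1 = 0, i.e. -243/104 + (-405/208)*q1 + (-45/26)*q2 + (-45/26)*q3 + (-30/13)*q4 = 0.
Solving this linear system: q1 = -106753389/137110045, q2 = -20509089/109688036, q3 = -15006393/109688036, q4 = -98911899/877504288.
The numerator is Q*f truncated at degree 1: P0 = a_0 = 6/17; P1 = a_1 + q1*a_0 = -78252887292/30301319945.

The Pade approximant has numerator coefficients [6/17, -78252887292/30301319945]; denominator coefficients [1, -106753389/137110045, -20509089/109688036, -15006393/109688036, -98911899/877504288].


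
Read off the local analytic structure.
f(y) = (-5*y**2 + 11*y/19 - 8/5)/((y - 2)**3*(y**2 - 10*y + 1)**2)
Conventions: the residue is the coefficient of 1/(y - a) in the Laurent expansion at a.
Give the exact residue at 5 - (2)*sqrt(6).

The factor y**2 - 10*y + 1 splits as (y - a)(y - a') with a = 5 - (2)*sqrt(6), a' = 5 + (2)*sqrt(6). At the order-2 pole a set g(y) = (y - a)^2*f(y) = [(-5*y**2 + 11*y/19 - 8/5)/(y - 2)**3] / (y - a')^2.
Order-2 pole: residue = g'(a); g'(5 - (2)*sqrt(6)) = 14257/3206250 + (1853/8550000)*sqrt(6), so the residue is 14257/3206250 + (1853/8550000)*sqrt(6).

The residue is 14257/3206250 + (1853/8550000)*sqrt(6).


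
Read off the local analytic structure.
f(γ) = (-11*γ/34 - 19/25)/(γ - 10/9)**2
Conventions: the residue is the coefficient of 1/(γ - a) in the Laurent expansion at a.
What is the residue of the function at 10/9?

At the order-2 pole 10/9 set g(γ) = (γ - (10/9))^2*f(γ) = -11*γ/34 - 19/25.
Order-2 pole: residue = g'(a); g'(10/9) = -11/34, so the residue is -11/34.

The residue is -11/34.


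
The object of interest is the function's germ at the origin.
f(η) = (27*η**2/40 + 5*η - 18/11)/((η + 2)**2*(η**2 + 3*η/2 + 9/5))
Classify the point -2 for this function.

The denominator factor η + 2 vanishes at -2 and appears to the power 2; the numerator there equals -983/110, nonzero, and no other factor vanishes.
Hence a pole whose order is the multiplicity, 2.

The point is a pole of order 2.


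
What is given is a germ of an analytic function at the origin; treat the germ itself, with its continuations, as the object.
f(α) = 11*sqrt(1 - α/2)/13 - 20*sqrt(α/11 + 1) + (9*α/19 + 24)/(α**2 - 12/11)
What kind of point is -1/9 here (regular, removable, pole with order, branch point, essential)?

Denominator factors: α**2 - 12/11 = -961/891 at α = -1/9 — none vanishes.
Branch term sqrt(1 - α/(-11)): argument at -1/9 is 98/99, nonzero, so -1/9 is not its branch point (a point on a principal cut is still regular for the continued germ).
Branch term sqrt(1 - α/(2)): argument at -1/9 is 19/18, nonzero, so -1/9 is not its branch point (a point on a principal cut is still regular for the continued germ).
So the germ continues analytically to -1/9.

The point is a regular point.


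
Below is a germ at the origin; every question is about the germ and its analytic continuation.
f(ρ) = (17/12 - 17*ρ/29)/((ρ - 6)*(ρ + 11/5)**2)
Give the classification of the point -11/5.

The point is a pole of order 2.

The denominator factor ρ + 11/5 vanishes at -11/5 and appears to the power 2; the numerator there equals 4709/1740, nonzero, and no other factor vanishes.
Hence a pole whose order is the multiplicity, 2.


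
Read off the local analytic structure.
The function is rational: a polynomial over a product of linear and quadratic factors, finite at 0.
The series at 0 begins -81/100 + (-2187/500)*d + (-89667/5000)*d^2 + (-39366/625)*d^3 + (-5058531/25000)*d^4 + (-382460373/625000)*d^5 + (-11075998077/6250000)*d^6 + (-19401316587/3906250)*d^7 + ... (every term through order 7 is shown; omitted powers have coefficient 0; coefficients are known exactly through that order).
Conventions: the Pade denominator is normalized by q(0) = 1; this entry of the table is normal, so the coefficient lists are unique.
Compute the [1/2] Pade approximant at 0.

The Pade approximant has numerator coefficients [-81/100, 729/1625]; denominator coefficients [1, -387/65, 6507/650].

Taylor coefficients needed (read off): a_0 = -81/100, a_1 = -2187/500, a_2 = -89667/5000, a_3 = -39366/625.
Write the denominator as Q(d) = 1 + q1*d + q2*d^2. Requiring Q*f - P = O(d^4) with deg P <= 1 kills the coefficients of d^2..d^3 in Q*f:
  d^2: a_2 + q1*a_1 + q2*a_0 = 0, i.e. -89667/5000 + (-2187/500)*q1 + (-81/100)*q2 = 0.
  d^3: a_3 + q1*a_2 + q2*a_1 = 0, i.e. -39366/625 + (-89667/5000)*q1 + (-2187/500)*q2 = 0.
Solving this linear system: q1 = -387/65, q2 = 6507/650.
The numerator is Q*f truncated at degree 1: P0 = a_0 = -81/100; P1 = a_1 + q1*a_0 = 729/1625.


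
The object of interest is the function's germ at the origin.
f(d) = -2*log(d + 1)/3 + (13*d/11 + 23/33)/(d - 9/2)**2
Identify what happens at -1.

The point is a logarithmic branch point.

The term (-2/3)*log(1 - d/(-1)) has argument 1 - -1/(-1) = 0 at -1: a logarithmic (infinitely-sheeted) branch point; the remaining terms are analytic or single-valued there.


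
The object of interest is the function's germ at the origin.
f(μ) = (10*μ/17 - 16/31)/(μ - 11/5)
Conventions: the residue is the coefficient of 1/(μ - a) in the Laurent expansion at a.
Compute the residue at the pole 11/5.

The residue is 410/527.

At the order-1 pole 11/5 set g(μ) = (μ - (11/5))*f(μ) = 10*μ/17 - 16/31.
Simple pole: residue = g(a) at a = 11/5, which is 410/527.


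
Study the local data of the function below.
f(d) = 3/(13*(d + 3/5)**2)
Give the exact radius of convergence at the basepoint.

The radius of convergence is 3/5.

Denominator factor (d + 3/5)^2: pole of order 2 at -3/5, modulus 3/5.
The radius of convergence is the smallest modulus among the singular points: 3/5.


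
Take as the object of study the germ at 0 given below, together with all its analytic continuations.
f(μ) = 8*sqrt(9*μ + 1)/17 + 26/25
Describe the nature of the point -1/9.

The term (8/17)*sqrt(1 - μ/(-1/9)) has argument 1 - -1/9/(-1/9) = 0 at -1/9: a square-root (algebraic, two-sheeted) branch point; the remaining terms are analytic or single-valued there.

The point is an algebraic (square-root) branch point.


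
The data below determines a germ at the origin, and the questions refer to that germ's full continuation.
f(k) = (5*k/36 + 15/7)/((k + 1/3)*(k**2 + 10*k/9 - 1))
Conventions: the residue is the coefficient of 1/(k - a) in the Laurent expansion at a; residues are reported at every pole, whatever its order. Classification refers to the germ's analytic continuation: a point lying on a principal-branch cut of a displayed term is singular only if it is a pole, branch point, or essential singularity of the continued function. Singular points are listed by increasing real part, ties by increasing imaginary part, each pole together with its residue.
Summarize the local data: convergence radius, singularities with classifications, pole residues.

Denominator factor (k**2 + 10*k/9 - 1): discriminant 424/81, real irrational roots -5/9 + (1/9)*sqrt(106) and -5/9 - (1/9)*sqrt(106); poles of order 1, moduli -5/9 + (1/9)*sqrt(106) and 5/9 + (1/9)*sqrt(106).
Denominator factor (k + 1/3): pole of order 1 at -1/3, modulus 1/3.
The radius of convergence is the smallest modulus among the singular points: 1/3.
The factor k**2 + 10*k/9 - 1 splits as (k - a)(k - a') with a = -5/9 - (1/9)*sqrt(106), a' = -5/9 + (1/9)*sqrt(106). At the order-1 pole a set g(k) = (k - a)*f(k) = [(5*k/36 + 15/7)/(k + 1/3)] / (k - a').
Simple pole: residue = g(a) at a = -5/9 - (1/9)*sqrt(106), which is 1585/1904 - (545/25228)*sqrt(106).
At the order-1 pole -1/3 set g(k) = (k - (-1/3))*f(k) = (5*k/36 + 15/7)/(k**2 + 10*k/9 - 1).
Simple pole: residue = g(a) at a = -1/3, which is -1585/952.
The factor k**2 + 10*k/9 - 1 splits as (k - a)(k - a') with a = -5/9 + (1/9)*sqrt(106), a' = -5/9 - (1/9)*sqrt(106). At the order-1 pole a set g(k) = (k - a)*f(k) = [(5*k/36 + 15/7)/(k + 1/3)] / (k - a').
Simple pole: residue = g(a) at a = -5/9 + (1/9)*sqrt(106), which is 1585/1904 + (545/25228)*sqrt(106).
List the singular points by increasing real part (a conjugate pair: the negative imaginary part first).

Radius of convergence at 0: 1/3.
At -5/9 - (1/9)*sqrt(106): a pole of order 1; residue 1585/1904 - (545/25228)*sqrt(106).
At -1/3: a pole of order 1; residue -1585/952.
At -5/9 + (1/9)*sqrt(106): a pole of order 1; residue 1585/1904 + (545/25228)*sqrt(106).


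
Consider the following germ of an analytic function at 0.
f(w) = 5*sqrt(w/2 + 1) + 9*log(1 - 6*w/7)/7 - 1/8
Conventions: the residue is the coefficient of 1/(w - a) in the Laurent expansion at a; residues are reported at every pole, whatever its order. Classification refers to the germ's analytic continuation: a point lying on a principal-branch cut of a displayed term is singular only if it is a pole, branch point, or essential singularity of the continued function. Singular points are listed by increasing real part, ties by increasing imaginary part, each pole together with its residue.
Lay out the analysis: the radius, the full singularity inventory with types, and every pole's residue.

Radius of convergence at 0: 7/6.
At -2: an algebraic (square-root) branch point.
At 7/6: a logarithmic branch point.

Branch term (5)*sqrt(1 - w/(-2)): its argument vanishes at w = -2, a square-root branch point, modulus 2.
Branch term (9/7)*log(1 - w/(7/6)): its argument vanishes at w = 7/6, a logarithmic branch point, modulus 7/6.
The radius of convergence is the smallest modulus among the singular points: 7/6.
List the singular points by increasing real part (a conjugate pair: the negative imaginary part first).


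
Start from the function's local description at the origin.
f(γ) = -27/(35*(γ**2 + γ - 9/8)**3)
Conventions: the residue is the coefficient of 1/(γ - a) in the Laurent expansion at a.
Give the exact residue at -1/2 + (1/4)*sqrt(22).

The residue is -(648/46585)*sqrt(22).

The factor γ**2 + γ - 9/8 splits as (γ - a)(γ - a') with a = -1/2 + (1/4)*sqrt(22), a' = -1/2 - (1/4)*sqrt(22). At the order-3 pole a set g(γ) = (γ - a)^3*f(γ) = [-27/35] / (γ - a')^3.
Order-3 pole: residue = g''(a)/2; g''(-1/2 + (1/4)*sqrt(22)) = -(1296/46585)*sqrt(22), so the residue is -(648/46585)*sqrt(22).


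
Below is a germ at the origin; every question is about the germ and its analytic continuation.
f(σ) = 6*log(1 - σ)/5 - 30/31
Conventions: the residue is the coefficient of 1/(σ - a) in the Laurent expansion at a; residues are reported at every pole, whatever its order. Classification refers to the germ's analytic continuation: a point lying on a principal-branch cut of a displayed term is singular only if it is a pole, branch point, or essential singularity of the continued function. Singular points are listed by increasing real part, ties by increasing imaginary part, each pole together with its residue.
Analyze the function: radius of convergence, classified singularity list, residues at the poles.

Branch term (6/5)*log(1 - σ/(1)): its argument vanishes at σ = 1, a logarithmic branch point, modulus 1.
The radius of convergence is the smallest modulus among the singular points: 1.

Radius of convergence at 0: 1.
At 1: a logarithmic branch point.


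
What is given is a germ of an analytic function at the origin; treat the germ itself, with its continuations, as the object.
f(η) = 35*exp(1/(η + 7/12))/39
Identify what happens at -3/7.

There is no denominator, hence no pole anywhere.
The essential point of exp(1/(η - (-7/12))) is -7/12, not -3/7.
So the germ continues analytically to -3/7.

The point is a regular point.


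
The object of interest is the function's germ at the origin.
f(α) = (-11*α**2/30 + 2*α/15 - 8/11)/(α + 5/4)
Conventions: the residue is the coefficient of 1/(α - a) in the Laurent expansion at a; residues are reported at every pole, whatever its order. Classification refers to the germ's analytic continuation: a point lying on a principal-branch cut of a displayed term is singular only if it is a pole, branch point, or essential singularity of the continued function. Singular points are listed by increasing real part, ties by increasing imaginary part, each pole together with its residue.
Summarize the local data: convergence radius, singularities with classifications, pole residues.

Denominator factor (α + 5/4): pole of order 1 at -5/4, modulus 5/4.
The radius of convergence is the smallest modulus among the singular points: 5/4.
At the order-1 pole -5/4 set g(α) = (α - (-5/4))*f(α) = -11*α**2/30 + 2*α/15 - 8/11.
Simple pole: residue = g(a) at a = -5/4, which is -1549/1056.

Radius of convergence at 0: 5/4.
At -5/4: a pole of order 1; residue -1549/1056.


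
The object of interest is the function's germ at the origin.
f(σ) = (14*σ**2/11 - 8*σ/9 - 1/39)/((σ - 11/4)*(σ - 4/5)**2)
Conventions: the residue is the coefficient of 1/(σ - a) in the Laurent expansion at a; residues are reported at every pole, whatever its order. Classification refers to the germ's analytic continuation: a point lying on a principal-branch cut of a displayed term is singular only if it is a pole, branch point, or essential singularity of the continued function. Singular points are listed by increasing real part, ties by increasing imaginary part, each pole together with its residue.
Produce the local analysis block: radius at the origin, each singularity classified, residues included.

Denominator factor (σ - 4/5)^2: pole of order 2 at 4/5, modulus 4/5.
Denominator factor (σ - 11/4): pole of order 1 at 11/4, modulus 11/4.
The radius of convergence is the smallest modulus among the singular points: 4/5.
At the order-2 pole 4/5 set g(σ) = (σ - (4/5))^2*f(σ) = (14*σ**2/11 - 8*σ/9 - 1/39)/(σ - 11/4).
Order-2 pole: residue = g'(a); g'(4/5) = -1191952/1957527, so the residue is -1191952/1957527.
At the order-1 pole 11/4 set g(σ) = (σ - (11/4))*f(σ) = (14*σ**2/11 - 8*σ/9 - 1/39)/(σ - 4/5)**2.
Simple pole: residue = g(a) at a = 11/4, which is 334850/177957.
List the singular points by increasing real part (a conjugate pair: the negative imaginary part first).

Radius of convergence at 0: 4/5.
At 4/5: a pole of order 2; residue -1191952/1957527.
At 11/4: a pole of order 1; residue 334850/177957.


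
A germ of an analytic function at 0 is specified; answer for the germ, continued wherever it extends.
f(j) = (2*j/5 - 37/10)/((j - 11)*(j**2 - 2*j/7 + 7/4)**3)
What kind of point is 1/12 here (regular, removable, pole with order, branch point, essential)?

Denominator factors: j**2 - 2*j/7 + 7/4 = 1747/1008 at j = 1/12; j - 11 = -131/12 at j = 1/12 — none vanishes.
So the germ continues analytically to 1/12.

The point is a regular point.


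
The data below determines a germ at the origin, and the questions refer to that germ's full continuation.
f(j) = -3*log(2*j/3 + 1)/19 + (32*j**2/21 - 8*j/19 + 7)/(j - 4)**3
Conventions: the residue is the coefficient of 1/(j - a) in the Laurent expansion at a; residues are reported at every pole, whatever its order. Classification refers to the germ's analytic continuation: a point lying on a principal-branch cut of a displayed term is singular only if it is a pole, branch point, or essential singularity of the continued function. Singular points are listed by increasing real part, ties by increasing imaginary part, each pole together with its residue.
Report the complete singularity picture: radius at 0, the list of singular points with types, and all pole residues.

Denominator factor (j - 4)^3: pole of order 3 at 4, modulus 4.
Branch term (-3/19)*log(1 - j/(-3/2)): its argument vanishes at j = -3/2, a logarithmic branch point, modulus 3/2.
The radius of convergence is the smallest modulus among the singular points: 3/2.
The branch term is analytic at 4 and contributes nothing to the residue; only the rational part matters.
At the order-3 pole 4 set g(j) = (j - (4))^3*(rational part) = 32*j**2/21 - 8*j/19 + 7.
Order-3 pole: residue = g''(a)/2; g''(4) = 64/21, so the residue is 32/21.
List the singular points by increasing real part (a conjugate pair: the negative imaginary part first).

Radius of convergence at 0: 3/2.
At -3/2: a logarithmic branch point.
At 4: a pole of order 3; residue 32/21.


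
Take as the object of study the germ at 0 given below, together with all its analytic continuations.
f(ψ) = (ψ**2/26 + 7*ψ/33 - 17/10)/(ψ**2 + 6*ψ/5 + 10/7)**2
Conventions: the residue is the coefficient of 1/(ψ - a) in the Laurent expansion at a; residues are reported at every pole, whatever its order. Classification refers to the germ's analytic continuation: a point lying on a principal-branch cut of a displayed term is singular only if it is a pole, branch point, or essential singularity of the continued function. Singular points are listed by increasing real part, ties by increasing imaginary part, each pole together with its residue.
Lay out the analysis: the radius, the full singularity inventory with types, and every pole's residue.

Radius of convergence at 0: (1/7)*sqrt(70).
At (-3/5) - ((1/35)*sqrt(1309))*i: a pole of order 2; residue -((443525/40004536)*sqrt(1309))*i.
At (-3/5) + ((1/35)*sqrt(1309))*i: a pole of order 2; residue ((443525/40004536)*sqrt(1309))*i.

Denominator factor (ψ**2 + 6*ψ/5 + 10/7)^2: discriminant -748/175, complex-conjugate roots (-3/5) + ((1/35)*sqrt(1309))*i and (-3/5) - ((1/35)*sqrt(1309))*i; poles of order 2, moduli (1/7)*sqrt(70) and (1/7)*sqrt(70).
The radius of convergence is the smallest modulus among the singular points: (1/7)*sqrt(70).
The factor ψ**2 + 6*ψ/5 + 10/7 splits as (ψ - a)(ψ - a') with a = (-3/5) - ((1/35)*sqrt(1309))*i, a' = (-3/5) + ((1/35)*sqrt(1309))*i. At the order-2 pole a set g(ψ) = (ψ - a)^2*f(ψ) = [ψ**2/26 + 7*ψ/33 - 17/10] / (ψ - a')^2.
Order-2 pole: residue = g'(a); g'((-3/5) - ((1/35)*sqrt(1309))*i) = -((443525/40004536)*sqrt(1309))*i, so the residue is -((443525/40004536)*sqrt(1309))*i.
The factor ψ**2 + 6*ψ/5 + 10/7 splits as (ψ - a)(ψ - a') with a = (-3/5) + ((1/35)*sqrt(1309))*i, a' = (-3/5) - ((1/35)*sqrt(1309))*i. At the order-2 pole a set g(ψ) = (ψ - a)^2*f(ψ) = [ψ**2/26 + 7*ψ/33 - 17/10] / (ψ - a')^2.
Order-2 pole: residue = g'(a); g'((-3/5) + ((1/35)*sqrt(1309))*i) = ((443525/40004536)*sqrt(1309))*i, so the residue is ((443525/40004536)*sqrt(1309))*i.
List the singular points by increasing real part (a conjugate pair: the negative imaginary part first).


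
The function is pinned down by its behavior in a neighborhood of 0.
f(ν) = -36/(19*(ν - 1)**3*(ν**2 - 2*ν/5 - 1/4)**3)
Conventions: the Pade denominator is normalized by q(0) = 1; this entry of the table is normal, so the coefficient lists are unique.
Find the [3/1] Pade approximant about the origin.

The Pade approximant has numerator coefficients [-2304/19, -1740672/4313, -127211904/107825, -2794860288/539125]; denominator coefficients [1, 11641/2270].

Taylor coefficients needed (expand at 0): a_0 = -2304/19, a_1 = 20736/95, a_2 = -1092096/475, a_3 = 3138048/475, a_4 = -80462592/2375.
Write the denominator as Q(ν) = 1 + q1*ν. Requiring Q*f - P = O(ν^5) with deg P <= 3 kills the coefficients of ν^4..ν^4 in Q*f:
  ν^4: a_4 + q1*a_3 = 0, i.e. -80462592/2375 + (3138048/475)*q1 = 0.
Solving this linear system: q1 = 11641/2270.
The numerator is Q*f truncated at degree 3: P0 = a_0 = -2304/19; P1 = a_1 + q1*a_0 = -1740672/4313; P2 = a_2 + q1*a_1 = -127211904/107825; P3 = a_3 + q1*a_2 = -2794860288/539125.


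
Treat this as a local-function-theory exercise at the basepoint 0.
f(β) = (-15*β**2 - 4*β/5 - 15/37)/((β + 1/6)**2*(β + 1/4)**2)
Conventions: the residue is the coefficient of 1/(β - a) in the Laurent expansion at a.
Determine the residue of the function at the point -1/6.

The residue is 110448/37.

At the order-2 pole -1/6 set g(β) = (β - (-1/6))^2*f(β) = (-15*β**2 - 4*β/5 - 15/37)/(β + 1/4)**2.
Order-2 pole: residue = g'(a); g'(-1/6) = 110448/37, so the residue is 110448/37.


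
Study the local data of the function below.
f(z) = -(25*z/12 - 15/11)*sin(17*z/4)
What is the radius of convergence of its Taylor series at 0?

The radius of convergence is infinite.

The factor -sin(17*z/4) is entire and contributes no finite singular point.
The polynomial part has no poles.
No finite singular points: the Taylor series at 0 converges everywhere.


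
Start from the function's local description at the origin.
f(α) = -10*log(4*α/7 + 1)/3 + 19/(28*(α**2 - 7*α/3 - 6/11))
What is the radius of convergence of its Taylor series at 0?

The radius of convergence is -7/6 + (1/66)*sqrt(8305).

Denominator factor (α**2 - 7*α/3 - 6/11): discriminant 755/99, real irrational roots 7/6 + (1/66)*sqrt(8305) and 7/6 - (1/66)*sqrt(8305); poles of order 1, moduli 7/6 + (1/66)*sqrt(8305) and -7/6 + (1/66)*sqrt(8305).
Branch term (-10/3)*log(1 - α/(-7/4)): its argument vanishes at α = -7/4, a logarithmic branch point, modulus 7/4.
The radius of convergence is the smallest modulus among the singular points: -7/6 + (1/66)*sqrt(8305).


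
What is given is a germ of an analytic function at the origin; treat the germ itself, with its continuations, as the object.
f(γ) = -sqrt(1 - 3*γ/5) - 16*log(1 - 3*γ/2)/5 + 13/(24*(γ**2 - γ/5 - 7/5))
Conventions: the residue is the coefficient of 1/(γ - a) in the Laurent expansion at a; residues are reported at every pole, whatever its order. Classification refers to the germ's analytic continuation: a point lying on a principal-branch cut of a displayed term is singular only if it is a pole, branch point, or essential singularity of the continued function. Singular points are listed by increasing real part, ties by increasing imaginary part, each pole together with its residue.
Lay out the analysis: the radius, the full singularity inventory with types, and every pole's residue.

Radius of convergence at 0: 2/3.
At 1/10 - (1/10)*sqrt(141): a pole of order 1; residue -(65/3384)*sqrt(141).
At 2/3: a logarithmic branch point.
At 1/10 + (1/10)*sqrt(141): a pole of order 1; residue (65/3384)*sqrt(141).
At 5/3: an algebraic (square-root) branch point.

Denominator factor (γ**2 - γ/5 - 7/5): discriminant 141/25, real irrational roots 1/10 + (1/10)*sqrt(141) and 1/10 - (1/10)*sqrt(141); poles of order 1, moduli 1/10 + (1/10)*sqrt(141) and -1/10 + (1/10)*sqrt(141).
Branch term (-16/5)*log(1 - γ/(2/3)): its argument vanishes at γ = 2/3, a logarithmic branch point, modulus 2/3.
Branch term (-1)*sqrt(1 - γ/(5/3)): its argument vanishes at γ = 5/3, a square-root branch point, modulus 5/3.
The radius of convergence is the smallest modulus among the singular points: 2/3.
The branch terms are analytic at 1/10 - (1/10)*sqrt(141) and contribute nothing to the residue; only the rational part matters.
The factor γ**2 - γ/5 - 7/5 splits as (γ - a)(γ - a') with a = 1/10 - (1/10)*sqrt(141), a' = 1/10 + (1/10)*sqrt(141). At the order-1 pole a set g(γ) = (γ - a)*(rational part) = [13/24] / (γ - a').
Simple pole: residue = g(a) at a = 1/10 - (1/10)*sqrt(141), which is -(65/3384)*sqrt(141).
The branch terms are analytic at 1/10 + (1/10)*sqrt(141) and contribute nothing to the residue; only the rational part matters.
The factor γ**2 - γ/5 - 7/5 splits as (γ - a)(γ - a') with a = 1/10 + (1/10)*sqrt(141), a' = 1/10 - (1/10)*sqrt(141). At the order-1 pole a set g(γ) = (γ - a)*(rational part) = [13/24] / (γ - a').
Simple pole: residue = g(a) at a = 1/10 + (1/10)*sqrt(141), which is (65/3384)*sqrt(141).
List the singular points by increasing real part (a conjugate pair: the negative imaginary part first).


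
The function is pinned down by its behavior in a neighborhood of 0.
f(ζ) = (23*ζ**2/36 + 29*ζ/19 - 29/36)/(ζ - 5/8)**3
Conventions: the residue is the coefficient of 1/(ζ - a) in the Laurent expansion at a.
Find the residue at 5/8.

The residue is 23/36.

At the order-3 pole 5/8 set g(ζ) = (ζ - (5/8))^3*f(ζ) = 23*ζ**2/36 + 29*ζ/19 - 29/36.
Order-3 pole: residue = g''(a)/2; g''(5/8) = 23/18, so the residue is 23/36.


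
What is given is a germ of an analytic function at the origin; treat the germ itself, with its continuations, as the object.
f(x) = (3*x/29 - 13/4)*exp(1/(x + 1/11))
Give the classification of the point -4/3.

There is no denominator, hence no pole anywhere.
The essential point of exp(1/(x - (-1/11))) is -1/11, not -4/3.
So the germ continues analytically to -4/3.

The point is a regular point.


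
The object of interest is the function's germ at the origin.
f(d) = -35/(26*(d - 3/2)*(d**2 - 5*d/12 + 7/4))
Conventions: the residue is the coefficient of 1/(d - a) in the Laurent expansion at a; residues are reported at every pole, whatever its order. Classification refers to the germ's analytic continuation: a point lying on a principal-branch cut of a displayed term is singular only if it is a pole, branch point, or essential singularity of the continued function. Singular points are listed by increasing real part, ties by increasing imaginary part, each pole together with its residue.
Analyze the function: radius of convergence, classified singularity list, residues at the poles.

Denominator factor (d**2 - 5*d/12 + 7/4): discriminant -983/144, complex-conjugate roots (5/24) + ((1/24)*sqrt(983))*i and (5/24) - ((1/24)*sqrt(983))*i; poles of order 1, moduli (1/2)*sqrt(7) and (1/2)*sqrt(7).
Denominator factor (d - 3/2): pole of order 1 at 3/2, modulus 3/2.
The radius of convergence is the smallest modulus among the singular points: (1/2)*sqrt(7).
The factor d**2 - 5*d/12 + 7/4 splits as (d - a)(d - a') with a = (5/24) - ((1/24)*sqrt(983))*i, a' = (5/24) + ((1/24)*sqrt(983))*i. At the order-1 pole a set g(d) = (d - a)*f(d) = [-35/(26*(d - 3/2))] / (d - a').
Simple pole: residue = g(a) at a = (5/24) - ((1/24)*sqrt(983))*i, which is (70/351) + ((2170/345033)*sqrt(983))*i.
The factor d**2 - 5*d/12 + 7/4 splits as (d - a)(d - a') with a = (5/24) + ((1/24)*sqrt(983))*i, a' = (5/24) - ((1/24)*sqrt(983))*i. At the order-1 pole a set g(d) = (d - a)*f(d) = [-35/(26*(d - 3/2))] / (d - a').
Simple pole: residue = g(a) at a = (5/24) + ((1/24)*sqrt(983))*i, which is (70/351) - ((2170/345033)*sqrt(983))*i.
At the order-1 pole 3/2 set g(d) = (d - (3/2))*f(d) = -35/(26*(d**2 - 5*d/12 + 7/4)).
Simple pole: residue = g(a) at a = 3/2, which is -140/351.
List the singular points by increasing real part (a conjugate pair: the negative imaginary part first).

Radius of convergence at 0: (1/2)*sqrt(7).
At (5/24) - ((1/24)*sqrt(983))*i: a pole of order 1; residue (70/351) + ((2170/345033)*sqrt(983))*i.
At (5/24) + ((1/24)*sqrt(983))*i: a pole of order 1; residue (70/351) - ((2170/345033)*sqrt(983))*i.
At 3/2: a pole of order 1; residue -140/351.


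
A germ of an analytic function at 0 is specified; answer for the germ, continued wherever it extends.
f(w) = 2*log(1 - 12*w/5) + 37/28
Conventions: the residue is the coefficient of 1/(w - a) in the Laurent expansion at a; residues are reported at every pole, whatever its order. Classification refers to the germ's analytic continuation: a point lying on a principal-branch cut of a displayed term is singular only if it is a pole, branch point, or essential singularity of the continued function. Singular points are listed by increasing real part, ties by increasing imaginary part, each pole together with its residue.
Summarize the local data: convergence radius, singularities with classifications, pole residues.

Branch term (2)*log(1 - w/(5/12)): its argument vanishes at w = 5/12, a logarithmic branch point, modulus 5/12.
The radius of convergence is the smallest modulus among the singular points: 5/12.

Radius of convergence at 0: 5/12.
At 5/12: a logarithmic branch point.


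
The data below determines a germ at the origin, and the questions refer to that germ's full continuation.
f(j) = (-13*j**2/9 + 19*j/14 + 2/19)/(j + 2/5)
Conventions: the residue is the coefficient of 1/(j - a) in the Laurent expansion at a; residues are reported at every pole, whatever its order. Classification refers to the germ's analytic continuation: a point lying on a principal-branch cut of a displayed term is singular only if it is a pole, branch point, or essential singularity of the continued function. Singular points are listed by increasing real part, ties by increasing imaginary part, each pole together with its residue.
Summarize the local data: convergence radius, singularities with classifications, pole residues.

Denominator factor (j + 2/5): pole of order 1 at -2/5, modulus 2/5.
The radius of convergence is the smallest modulus among the singular points: 2/5.
At the order-1 pole -2/5 set g(j) = (j - (-2/5))*f(j) = -13*j**2/9 + 19*j/14 + 2/19.
Simple pole: residue = g(a) at a = -2/5, which is -20011/29925.

Radius of convergence at 0: 2/5.
At -2/5: a pole of order 1; residue -20011/29925.
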